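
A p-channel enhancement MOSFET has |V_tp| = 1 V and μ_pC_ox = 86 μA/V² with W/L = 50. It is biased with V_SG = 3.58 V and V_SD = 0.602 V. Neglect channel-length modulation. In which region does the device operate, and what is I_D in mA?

k_p = μ_pC_ox · (W/L) = 4.3 mA/V².
V_ov = V_SG − |V_tp| = 3.58 − 1 = 2.58 V.
Since V_SD = 0.602 V < V_ov = 2.58 V, the device is in the triode region.
I_D = k_p [V_ov · V_SD − ½ V_SD²] = 4.3 × [2.58 × 0.602 − 0.5 × 0.602²] = 5.9 mA.

Triode; I_D = 5.90 mA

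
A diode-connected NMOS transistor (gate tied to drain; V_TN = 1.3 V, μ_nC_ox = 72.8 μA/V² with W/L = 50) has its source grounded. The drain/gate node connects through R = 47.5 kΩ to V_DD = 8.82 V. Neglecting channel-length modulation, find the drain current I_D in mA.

I_D = 0.152 mA

With gate tied to drain, V_GS = V_DS ≥ V_GS − V_TN, so the device is in saturation.
k_n = μ_nC_ox · (W/L) = 3.64 mA/V².
KCL at the drain: ½ k_n (V_GS − V_TN)² = (V_DD − V_GS)/R.
Let x = V_GS − 1.3. Then 86.5 x² + x − 7.52 = 0, giving x = 0.289 V (positive root), so V_GS = 1.59 V.
I_D = (V_DD − V_GS)/R = (8.82 − 1.59) / 47.5 = 0.152 mA.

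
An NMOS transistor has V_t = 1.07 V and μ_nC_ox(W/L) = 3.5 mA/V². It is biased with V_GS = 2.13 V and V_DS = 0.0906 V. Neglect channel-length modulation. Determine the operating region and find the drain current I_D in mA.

V_ov = V_GS − V_t = 2.13 − 1.07 = 1.06 V.
Since V_DS = 0.0906 V < V_ov = 1.06 V, the device is in the triode region.
I_D = k_n [V_ov · V_DS − ½ V_DS²] = 3.5 × [1.06 × 0.0906 − 0.5 × 0.0906²] = 0.322 mA.

Triode; I_D = 0.322 mA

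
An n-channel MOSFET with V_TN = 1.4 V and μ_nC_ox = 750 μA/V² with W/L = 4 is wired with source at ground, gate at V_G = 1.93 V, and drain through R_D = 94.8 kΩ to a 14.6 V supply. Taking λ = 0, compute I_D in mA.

I_D = 0.153 mA

V_GS = V_G = 1.93 V, so V_ov = 1.93 − 1.4 = 0.53 V.
k_n = μ_nC_ox · (W/L) = 3 mA/V².
Assume saturation: I_D = ½ k_n V_ov² = 0.5 × 3 × 0.53² = 0.421 mA, giving V_DS = V_DD − I_D R_D = 14.6 − 0.421 × 94.8 = -25.3 V.
But -25.3 V < V_ov = 0.53 V, so the device is actually in triode.
In triode I_D = k_n[V_ov V_DS − ½ V_DS²] and I_D = (V_DD − V_DS)/R_D. Equating: 142 V_DS² − 151.7 V_DS + 14.6 = 0, giving V_DS = 0.107 V (the root below V_ov).
I_D = (14.6 − 0.107) / 94.8 = 0.153 mA.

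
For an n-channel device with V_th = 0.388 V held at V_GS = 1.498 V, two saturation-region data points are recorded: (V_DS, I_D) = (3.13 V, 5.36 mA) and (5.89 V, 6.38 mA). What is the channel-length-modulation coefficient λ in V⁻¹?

λ = 0.0879 V⁻¹

With V_GS fixed, I_D ∝ (1 + λ V_DS) in saturation, so I_D2/I_D1 = (1 + λ V_DS2)/(1 + λ V_DS1).
6.38/5.36 = 1.19 = (1 + 5.89 λ)/(1 + 3.13 λ).
Solving: λ (I_D1 V_DS2 − I_D2 V_DS1) = I_D2 − I_D1, so λ = (6.38 − 5.36) / (5.36 × 5.89 − 6.38 × 3.13) = 1.02 / 11.6 = 0.0879 V⁻¹.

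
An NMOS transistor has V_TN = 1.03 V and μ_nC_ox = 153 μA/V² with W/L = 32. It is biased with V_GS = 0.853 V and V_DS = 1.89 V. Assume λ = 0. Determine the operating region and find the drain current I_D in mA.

Cutoff; I_D = 0 mA

V_GS = 0.853 V < V_TN = 1.03 V, so the transistor is in cutoff.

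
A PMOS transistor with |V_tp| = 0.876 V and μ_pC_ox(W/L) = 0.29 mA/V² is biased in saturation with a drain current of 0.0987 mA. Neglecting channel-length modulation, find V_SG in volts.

V_SG = 1.70 V

In saturation I_D = ½ k_p (V_SG − |V_tp|)², so V_SG − |V_tp| = √(2 I_D / k_p) = √(2 × 0.0987 / 0.29) = 0.825 V.
V_SG = 0.876 + 0.825 = 1.7 V.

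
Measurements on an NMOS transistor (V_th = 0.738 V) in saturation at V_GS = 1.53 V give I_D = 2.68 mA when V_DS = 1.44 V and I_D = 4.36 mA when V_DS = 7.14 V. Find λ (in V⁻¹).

With V_GS fixed, I_D ∝ (1 + λ V_DS) in saturation, so I_D2/I_D1 = (1 + λ V_DS2)/(1 + λ V_DS1).
4.36/2.68 = 1.627 = (1 + 7.14 λ)/(1 + 1.44 λ).
Solving: λ (I_D1 V_DS2 − I_D2 V_DS1) = I_D2 − I_D1, so λ = (4.36 − 2.68) / (2.68 × 7.14 − 4.36 × 1.44) = 1.68 / 12.9 = 0.131 V⁻¹.

λ = 0.131 V⁻¹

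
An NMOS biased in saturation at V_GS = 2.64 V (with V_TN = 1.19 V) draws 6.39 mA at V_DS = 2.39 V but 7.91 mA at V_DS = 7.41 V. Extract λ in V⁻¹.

With V_GS fixed, I_D ∝ (1 + λ V_DS) in saturation, so I_D2/I_D1 = (1 + λ V_DS2)/(1 + λ V_DS1).
7.91/6.39 = 1.238 = (1 + 7.41 λ)/(1 + 2.39 λ).
Solving: λ (I_D1 V_DS2 − I_D2 V_DS1) = I_D2 − I_D1, so λ = (7.91 − 6.39) / (6.39 × 7.41 − 7.91 × 2.39) = 1.52 / 28.4 = 0.0534 V⁻¹.

λ = 0.0534 V⁻¹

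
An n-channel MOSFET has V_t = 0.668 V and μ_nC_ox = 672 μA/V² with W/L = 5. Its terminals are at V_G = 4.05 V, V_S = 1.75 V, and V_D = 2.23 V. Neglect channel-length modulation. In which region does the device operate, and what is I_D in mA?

V_GS = V_G − V_S = 4.05 − 1.75 = 2.3 V; V_DS = V_D − V_S = 2.23 − 1.75 = 0.48 V.
k_n = μ_nC_ox · (W/L) = 3.36 mA/V².
V_ov = V_GS − V_t = 2.3 − 0.668 = 1.63 V.
Since V_DS = 0.48 V < V_ov = 1.63 V, the device is in the triode region.
I_D = k_n [V_ov · V_DS − ½ V_DS²] = 3.36 × [1.63 × 0.48 − 0.5 × 0.48²] = 2.25 mA.

Triode; I_D = 2.25 mA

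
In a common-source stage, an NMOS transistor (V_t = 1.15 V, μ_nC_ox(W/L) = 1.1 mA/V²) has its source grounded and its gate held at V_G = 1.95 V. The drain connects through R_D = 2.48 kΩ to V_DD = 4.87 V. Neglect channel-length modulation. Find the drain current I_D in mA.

I_D = 0.352 mA

V_GS = V_G = 1.95 V, so V_ov = 1.95 − 1.15 = 0.8 V.
Assume saturation: I_D = ½ k_n V_ov² = 0.5 × 1.1 × 0.8² = 0.352 mA, giving V_DS = V_DD − I_D R_D = 4.87 − 0.352 × 2.48 = 4 V.
V_DS = 4 V ≥ V_ov = 0.8 V, confirming saturation.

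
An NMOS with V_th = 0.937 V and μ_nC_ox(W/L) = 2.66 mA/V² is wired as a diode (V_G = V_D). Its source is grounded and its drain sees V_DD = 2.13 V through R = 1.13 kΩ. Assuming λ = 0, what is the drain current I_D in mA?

With gate tied to drain, V_GS = V_DS ≥ V_GS − V_th, so the device is in saturation.
KCL at the drain: ½ k_n (V_GS − V_th)² = (V_DD − V_GS)/R.
Let x = V_GS − 0.937. Then 1.5 x² + x − 1.193 = 0, giving x = 0.618 V (positive root), so V_GS = 1.56 V.
I_D = (V_DD − V_GS)/R = (2.13 − 1.56) / 1.13 = 0.509 mA.

I_D = 0.509 mA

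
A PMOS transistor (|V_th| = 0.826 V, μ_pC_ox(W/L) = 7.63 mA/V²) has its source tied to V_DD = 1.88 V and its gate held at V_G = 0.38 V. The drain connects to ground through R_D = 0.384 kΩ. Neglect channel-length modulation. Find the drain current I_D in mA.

V_SG = V_DD − V_G = 1.88 − 0.38 = 1.5 V, so V_ov = 1.5 − 0.826 = 0.674 V.
Assume saturation: I_D = ½ k_p V_ov² = 0.5 × 7.63 × 0.674² = 1.73 mA, giving V_SD = V_DD − I_D R_D = 1.88 − 1.73 × 0.384 = 1.21 V.
V_SD = 1.21 V ≥ V_ov = 0.674 V, confirming saturation.

I_D = 1.73 mA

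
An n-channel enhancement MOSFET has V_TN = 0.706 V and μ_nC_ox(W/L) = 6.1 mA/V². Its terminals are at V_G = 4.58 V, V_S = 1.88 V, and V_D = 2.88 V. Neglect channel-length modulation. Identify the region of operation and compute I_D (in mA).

Triode; I_D = 9.11 mA

V_GS = V_G − V_S = 4.58 − 1.88 = 2.7 V; V_DS = V_D − V_S = 2.88 − 1.88 = 1 V.
V_ov = V_GS − V_TN = 2.7 − 0.706 = 1.99 V.
Since V_DS = 1 V < V_ov = 1.99 V, the device is in the triode region.
I_D = k_n [V_ov · V_DS − ½ V_DS²] = 6.1 × [1.99 × 1 − 0.5 × 1²] = 9.11 mA.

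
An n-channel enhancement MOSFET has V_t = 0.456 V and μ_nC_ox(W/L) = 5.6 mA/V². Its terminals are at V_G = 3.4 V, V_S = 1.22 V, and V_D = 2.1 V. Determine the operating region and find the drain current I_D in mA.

Triode; I_D = 6.33 mA

V_GS = V_G − V_S = 3.4 − 1.22 = 2.18 V; V_DS = V_D − V_S = 2.1 − 1.22 = 0.88 V.
V_ov = V_GS − V_t = 2.18 − 0.456 = 1.72 V.
Since V_DS = 0.88 V < V_ov = 1.72 V, the device is in the triode region.
I_D = k_n [V_ov · V_DS − ½ V_DS²] = 5.6 × [1.72 × 0.88 − 0.5 × 0.88²] = 6.33 mA.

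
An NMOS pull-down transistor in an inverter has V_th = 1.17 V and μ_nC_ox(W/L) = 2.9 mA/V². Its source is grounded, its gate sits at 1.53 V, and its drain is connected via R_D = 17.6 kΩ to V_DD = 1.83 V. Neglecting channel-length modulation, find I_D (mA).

V_GS = V_G = 1.53 V, so V_ov = 1.53 − 1.17 = 0.36 V.
Assume saturation: I_D = ½ k_n V_ov² = 0.5 × 2.9 × 0.36² = 0.188 mA, giving V_DS = V_DD − I_D R_D = 1.83 − 0.188 × 17.6 = -1.48 V.
But -1.48 V < V_ov = 0.36 V, so the device is actually in triode.
In triode I_D = k_n[V_ov V_DS − ½ V_DS²] and I_D = (V_DD − V_DS)/R_D. Equating: 25.5 V_DS² − 19.37 V_DS + 1.83 = 0, giving V_DS = 0.111 V (the root below V_ov).
I_D = (1.83 − 0.111) / 17.6 = 0.0977 mA.

I_D = 0.0977 mA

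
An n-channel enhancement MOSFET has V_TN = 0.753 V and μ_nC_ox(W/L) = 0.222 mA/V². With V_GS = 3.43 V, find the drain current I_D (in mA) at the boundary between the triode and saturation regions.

At the boundary V_DS = V_ov = V_GS − V_TN = 3.43 − 0.753 = 2.68 V.
I_D = ½ k_n V_ov² = 0.5 × 0.222 × 2.68² = 0.795 mA.

I_D = 0.795 mA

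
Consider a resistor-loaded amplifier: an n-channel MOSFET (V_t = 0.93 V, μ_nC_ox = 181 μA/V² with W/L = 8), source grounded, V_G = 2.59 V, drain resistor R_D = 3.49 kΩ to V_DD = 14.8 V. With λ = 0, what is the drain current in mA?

V_GS = V_G = 2.59 V, so V_ov = 2.59 − 0.93 = 1.66 V.
k_n = μ_nC_ox · (W/L) = 1.448 mA/V².
Assume saturation: I_D = ½ k_n V_ov² = 0.5 × 1.448 × 1.66² = 2 mA, giving V_DS = V_DD − I_D R_D = 14.8 − 2 × 3.49 = 7.84 V.
V_DS = 7.84 V ≥ V_ov = 1.66 V, confirming saturation.

I_D = 2.00 mA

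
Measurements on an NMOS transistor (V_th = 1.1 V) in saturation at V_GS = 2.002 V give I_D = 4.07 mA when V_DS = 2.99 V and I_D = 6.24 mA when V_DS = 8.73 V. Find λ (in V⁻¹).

With V_GS fixed, I_D ∝ (1 + λ V_DS) in saturation, so I_D2/I_D1 = (1 + λ V_DS2)/(1 + λ V_DS1).
6.24/4.07 = 1.533 = (1 + 8.73 λ)/(1 + 2.99 λ).
Solving: λ (I_D1 V_DS2 − I_D2 V_DS1) = I_D2 − I_D1, so λ = (6.24 − 4.07) / (4.07 × 8.73 − 6.24 × 2.99) = 2.17 / 16.9 = 0.129 V⁻¹.

λ = 0.129 V⁻¹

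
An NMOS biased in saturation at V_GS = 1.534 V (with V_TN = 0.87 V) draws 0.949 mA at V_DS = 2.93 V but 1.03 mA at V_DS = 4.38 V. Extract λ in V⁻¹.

With V_GS fixed, I_D ∝ (1 + λ V_DS) in saturation, so I_D2/I_D1 = (1 + λ V_DS2)/(1 + λ V_DS1).
1.03/0.949 = 1.085 = (1 + 4.38 λ)/(1 + 2.93 λ).
Solving: λ (I_D1 V_DS2 − I_D2 V_DS1) = I_D2 − I_D1, so λ = (1.03 − 0.949) / (0.949 × 4.38 − 1.03 × 2.93) = 0.081 / 1.14 = 0.0711 V⁻¹.

λ = 0.0711 V⁻¹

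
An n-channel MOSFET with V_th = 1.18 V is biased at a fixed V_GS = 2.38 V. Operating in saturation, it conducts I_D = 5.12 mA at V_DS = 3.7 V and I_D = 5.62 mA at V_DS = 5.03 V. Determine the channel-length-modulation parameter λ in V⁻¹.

λ = 0.101 V⁻¹

With V_GS fixed, I_D ∝ (1 + λ V_DS) in saturation, so I_D2/I_D1 = (1 + λ V_DS2)/(1 + λ V_DS1).
5.62/5.12 = 1.098 = (1 + 5.03 λ)/(1 + 3.7 λ).
Solving: λ (I_D1 V_DS2 − I_D2 V_DS1) = I_D2 − I_D1, so λ = (5.62 − 5.12) / (5.12 × 5.03 − 5.62 × 3.7) = 0.5 / 4.96 = 0.101 V⁻¹.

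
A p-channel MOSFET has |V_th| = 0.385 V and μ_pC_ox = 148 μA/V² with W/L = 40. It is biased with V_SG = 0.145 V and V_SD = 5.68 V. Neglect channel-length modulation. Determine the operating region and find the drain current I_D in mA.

V_SG = 0.145 V < |V_th| = 0.385 V, so the transistor is in cutoff.

Cutoff; I_D = 0 mA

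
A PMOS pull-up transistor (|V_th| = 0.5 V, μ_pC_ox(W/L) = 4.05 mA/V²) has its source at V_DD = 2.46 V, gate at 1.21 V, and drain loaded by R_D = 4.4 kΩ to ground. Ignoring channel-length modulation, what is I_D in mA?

V_SG = V_DD − V_G = 2.46 − 1.21 = 1.25 V, so V_ov = 1.25 − 0.5 = 0.75 V.
Assume saturation: I_D = ½ k_p V_ov² = 0.5 × 4.05 × 0.75² = 1.14 mA, giving V_SD = V_DD − I_D R_D = 2.46 − 1.14 × 4.4 = -2.55 V.
But -2.55 V < V_ov = 0.75 V, so the device is actually in triode.
In triode I_D = k_p[V_ov V_SD − ½ V_SD²] and I_D = (V_DD − V_SD)/R_D. Equating: 8.91 V_SD² − 14.37 V_SD + 2.46 = 0, giving V_SD = 0.195 V (the root below V_ov).
I_D = (2.46 − 0.195) / 4.4 = 0.515 mA.

I_D = 0.515 mA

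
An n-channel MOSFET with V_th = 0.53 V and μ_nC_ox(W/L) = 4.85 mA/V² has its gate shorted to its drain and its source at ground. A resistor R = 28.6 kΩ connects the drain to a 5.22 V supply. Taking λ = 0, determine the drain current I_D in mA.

With gate tied to drain, V_GS = V_DS ≥ V_GS − V_th, so the device is in saturation.
KCL at the drain: ½ k_n (V_GS − V_th)² = (V_DD − V_GS)/R.
Let x = V_GS − 0.53. Then 69.4 x² + x − 4.69 = 0, giving x = 0.253 V (positive root), so V_GS = 0.783 V.
I_D = (V_DD − V_GS)/R = (5.22 − 0.783) / 28.6 = 0.155 mA.

I_D = 0.155 mA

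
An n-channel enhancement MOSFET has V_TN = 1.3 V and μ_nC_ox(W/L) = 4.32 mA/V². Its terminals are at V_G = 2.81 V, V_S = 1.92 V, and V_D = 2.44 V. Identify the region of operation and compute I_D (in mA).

Cutoff; I_D = 0 mA

V_GS = V_G − V_S = 2.81 − 1.92 = 0.89 V; V_DS = V_D − V_S = 2.44 − 1.92 = 0.52 V.
V_GS = 0.89 V < V_TN = 1.3 V, so the transistor is in cutoff.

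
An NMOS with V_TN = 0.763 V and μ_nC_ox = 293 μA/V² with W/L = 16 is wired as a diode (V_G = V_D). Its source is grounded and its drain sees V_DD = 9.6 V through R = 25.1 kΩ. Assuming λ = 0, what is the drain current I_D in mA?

With gate tied to drain, V_GS = V_DS ≥ V_GS − V_TN, so the device is in saturation.
k_n = μ_nC_ox · (W/L) = 4.688 mA/V².
KCL at the drain: ½ k_n (V_GS − V_TN)² = (V_DD − V_GS)/R.
Let x = V_GS − 0.763. Then 58.8 x² + x − 8.837 = 0, giving x = 0.379 V (positive root), so V_GS = 1.14 V.
I_D = (V_DD − V_GS)/R = (9.6 − 1.14) / 25.1 = 0.337 mA.

I_D = 0.337 mA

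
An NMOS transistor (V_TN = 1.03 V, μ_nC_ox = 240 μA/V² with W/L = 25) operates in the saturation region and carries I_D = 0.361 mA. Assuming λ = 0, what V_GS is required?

k_n = μ_nC_ox · (W/L) = 6 mA/V².
In saturation I_D = ½ k_n (V_GS − V_TN)², so V_GS − V_TN = √(2 I_D / k_n) = √(2 × 0.361 / 6) = 0.347 V.
V_GS = 1.03 + 0.347 = 1.38 V.

V_GS = 1.38 V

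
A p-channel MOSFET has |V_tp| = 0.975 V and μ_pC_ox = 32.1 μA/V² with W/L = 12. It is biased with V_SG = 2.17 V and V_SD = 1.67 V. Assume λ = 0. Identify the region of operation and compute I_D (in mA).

Saturation; I_D = 0.275 mA

k_p = μ_pC_ox · (W/L) = 0.3852 mA/V².
V_ov = V_SG − |V_tp| = 2.17 − 0.975 = 1.19 V.
Since V_SD = 1.67 V ≥ V_ov = 1.19 V, the device is in saturation.
I_D = ½ k_p V_ov² = 0.5 × 0.3852 × 1.19² = 0.275 mA.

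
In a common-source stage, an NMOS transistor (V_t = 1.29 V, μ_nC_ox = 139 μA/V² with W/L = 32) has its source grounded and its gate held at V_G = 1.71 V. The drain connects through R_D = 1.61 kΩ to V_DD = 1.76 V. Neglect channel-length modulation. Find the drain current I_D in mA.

V_GS = V_G = 1.71 V, so V_ov = 1.71 − 1.29 = 0.42 V.
k_n = μ_nC_ox · (W/L) = 4.448 mA/V².
Assume saturation: I_D = ½ k_n V_ov² = 0.5 × 4.448 × 0.42² = 0.392 mA, giving V_DS = V_DD − I_D R_D = 1.76 − 0.392 × 1.61 = 1.13 V.
V_DS = 1.13 V ≥ V_ov = 0.42 V, confirming saturation.

I_D = 0.392 mA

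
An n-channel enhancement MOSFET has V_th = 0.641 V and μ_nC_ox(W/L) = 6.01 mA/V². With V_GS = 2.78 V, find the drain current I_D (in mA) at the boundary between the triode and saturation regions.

At the boundary V_DS = V_ov = V_GS − V_th = 2.78 − 0.641 = 2.14 V.
I_D = ½ k_n V_ov² = 0.5 × 6.01 × 2.14² = 13.7 mA.

I_D = 13.7 mA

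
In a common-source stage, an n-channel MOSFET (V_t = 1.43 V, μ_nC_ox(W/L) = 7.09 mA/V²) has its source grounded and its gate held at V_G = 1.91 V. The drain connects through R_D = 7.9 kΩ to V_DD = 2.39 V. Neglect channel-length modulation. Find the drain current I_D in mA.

V_GS = V_G = 1.91 V, so V_ov = 1.91 − 1.43 = 0.48 V.
Assume saturation: I_D = ½ k_n V_ov² = 0.5 × 7.09 × 0.48² = 0.817 mA, giving V_DS = V_DD − I_D R_D = 2.39 − 0.817 × 7.9 = -4.06 V.
But -4.06 V < V_ov = 0.48 V, so the device is actually in triode.
In triode I_D = k_n[V_ov V_DS − ½ V_DS²] and I_D = (V_DD − V_DS)/R_D. Equating: 28 V_DS² − 27.89 V_DS + 2.39 = 0, giving V_DS = 0.0947 V (the root below V_ov).
I_D = (2.39 − 0.0947) / 7.9 = 0.291 mA.

I_D = 0.291 mA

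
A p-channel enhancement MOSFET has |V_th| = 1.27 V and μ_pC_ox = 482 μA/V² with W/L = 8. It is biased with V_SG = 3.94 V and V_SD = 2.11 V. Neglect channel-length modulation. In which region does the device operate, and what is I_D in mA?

Triode; I_D = 13.1 mA

k_p = μ_pC_ox · (W/L) = 3.856 mA/V².
V_ov = V_SG − |V_th| = 3.94 − 1.27 = 2.67 V.
Since V_SD = 2.11 V < V_ov = 2.67 V, the device is in the triode region.
I_D = k_p [V_ov · V_SD − ½ V_SD²] = 3.856 × [2.67 × 2.11 − 0.5 × 2.11²] = 13.1 mA.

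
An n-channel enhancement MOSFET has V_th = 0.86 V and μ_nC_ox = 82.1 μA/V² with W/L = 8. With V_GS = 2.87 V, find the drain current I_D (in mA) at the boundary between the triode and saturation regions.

I_D = 1.33 mA

At the boundary V_DS = V_ov = V_GS − V_th = 2.87 − 0.86 = 2.01 V.
k_n = μ_nC_ox · (W/L) = 0.6568 mA/V².
I_D = ½ k_n V_ov² = 0.5 × 0.6568 × 2.01² = 1.33 mA.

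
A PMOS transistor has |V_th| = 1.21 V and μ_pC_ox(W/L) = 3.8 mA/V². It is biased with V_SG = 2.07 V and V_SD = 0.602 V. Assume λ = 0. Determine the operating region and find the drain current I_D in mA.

V_ov = V_SG − |V_th| = 2.07 − 1.21 = 0.86 V.
Since V_SD = 0.602 V < V_ov = 0.86 V, the device is in the triode region.
I_D = k_p [V_ov · V_SD − ½ V_SD²] = 3.8 × [0.86 × 0.602 − 0.5 × 0.602²] = 1.28 mA.

Triode; I_D = 1.28 mA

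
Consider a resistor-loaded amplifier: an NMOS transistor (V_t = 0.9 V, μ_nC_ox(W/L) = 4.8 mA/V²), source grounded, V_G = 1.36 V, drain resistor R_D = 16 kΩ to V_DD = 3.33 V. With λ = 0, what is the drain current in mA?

I_D = 0.202 mA

V_GS = V_G = 1.36 V, so V_ov = 1.36 − 0.9 = 0.46 V.
Assume saturation: I_D = ½ k_n V_ov² = 0.5 × 4.8 × 0.46² = 0.508 mA, giving V_DS = V_DD − I_D R_D = 3.33 − 0.508 × 16 = -4.8 V.
But -4.8 V < V_ov = 0.46 V, so the device is actually in triode.
In triode I_D = k_n[V_ov V_DS − ½ V_DS²] and I_D = (V_DD − V_DS)/R_D. Equating: 38.4 V_DS² − 36.33 V_DS + 3.33 = 0, giving V_DS = 0.103 V (the root below V_ov).
I_D = (3.33 − 0.103) / 16 = 0.202 mA.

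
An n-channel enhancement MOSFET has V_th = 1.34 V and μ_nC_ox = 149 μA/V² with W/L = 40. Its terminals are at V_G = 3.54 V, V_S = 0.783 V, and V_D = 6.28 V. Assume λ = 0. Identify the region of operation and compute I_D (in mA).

Saturation; I_D = 5.98 mA

V_GS = V_G − V_S = 3.54 − 0.783 = 2.76 V; V_DS = V_D − V_S = 6.28 − 0.783 = 5.5 V.
k_n = μ_nC_ox · (W/L) = 5.96 mA/V².
V_ov = V_GS − V_th = 2.76 − 1.34 = 1.42 V.
Since V_DS = 5.5 V ≥ V_ov = 1.42 V, the device is in saturation.
I_D = ½ k_n V_ov² = 0.5 × 5.96 × 1.42² = 5.98 mA.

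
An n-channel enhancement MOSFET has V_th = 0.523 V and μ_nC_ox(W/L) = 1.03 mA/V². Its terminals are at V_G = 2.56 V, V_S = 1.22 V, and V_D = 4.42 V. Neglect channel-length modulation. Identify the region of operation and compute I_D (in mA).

Saturation; I_D = 0.344 mA

V_GS = V_G − V_S = 2.56 − 1.22 = 1.34 V; V_DS = V_D − V_S = 4.42 − 1.22 = 3.2 V.
V_ov = V_GS − V_th = 1.34 − 0.523 = 0.817 V.
Since V_DS = 3.2 V ≥ V_ov = 0.817 V, the device is in saturation.
I_D = ½ k_n V_ov² = 0.5 × 1.03 × 0.817² = 0.344 mA.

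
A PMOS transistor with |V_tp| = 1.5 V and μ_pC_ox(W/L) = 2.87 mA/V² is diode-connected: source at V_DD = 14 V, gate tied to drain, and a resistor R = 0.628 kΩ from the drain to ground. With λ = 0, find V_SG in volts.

With gate tied to drain, V_SG = V_SD ≥ V_SG − |V_tp|, so the device is in saturation.
KCL at the drain: ½ k_p (V_SG − |V_tp|)² = (V_DD − V_SG)/R.
Let x = V_SG − 1.5. Then 0.901 x² + x − 12.5 = 0, giving x = 3.21 V (positive root), so V_SG = 4.71 V.
I_D = (V_DD − V_SG)/R = (14 − 4.71) / 0.628 = 14.8 mA.

V_SG = 4.71 V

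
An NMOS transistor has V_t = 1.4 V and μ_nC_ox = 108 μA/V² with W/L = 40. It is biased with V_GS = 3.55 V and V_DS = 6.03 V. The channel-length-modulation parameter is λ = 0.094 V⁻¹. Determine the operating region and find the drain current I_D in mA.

k_n = μ_nC_ox · (W/L) = 4.32 mA/V².
V_ov = V_GS − V_t = 3.55 − 1.4 = 2.15 V.
Since V_DS = 6.03 V ≥ V_ov = 2.15 V, the device is in saturation.
I_D = ½ k_n V_ov² (1 + λ V_DS) = 0.5 × 4.32 × 2.15² × (1 + 0.094 × 6.03) = 15.6 mA.

Saturation; I_D = 15.6 mA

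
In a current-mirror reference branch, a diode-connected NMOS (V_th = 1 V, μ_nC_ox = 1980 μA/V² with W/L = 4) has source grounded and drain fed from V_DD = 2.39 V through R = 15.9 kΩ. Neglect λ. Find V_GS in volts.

With gate tied to drain, V_GS = V_DS ≥ V_GS − V_th, so the device is in saturation.
k_n = μ_nC_ox · (W/L) = 7.92 mA/V².
KCL at the drain: ½ k_n (V_GS − V_th)² = (V_DD − V_GS)/R.
Let x = V_GS − 1. Then 63 x² + x − 1.39 = 0, giving x = 0.141 V (positive root), so V_GS = 1.14 V.
I_D = (V_DD − V_GS)/R = (2.39 − 1.14) / 15.9 = 0.0786 mA.

V_GS = 1.14 V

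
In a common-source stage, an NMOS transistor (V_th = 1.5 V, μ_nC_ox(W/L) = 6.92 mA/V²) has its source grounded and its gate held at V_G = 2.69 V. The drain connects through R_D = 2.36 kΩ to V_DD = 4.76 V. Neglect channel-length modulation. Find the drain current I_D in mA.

V_GS = V_G = 2.69 V, so V_ov = 2.69 − 1.5 = 1.19 V.
Assume saturation: I_D = ½ k_n V_ov² = 0.5 × 6.92 × 1.19² = 4.9 mA, giving V_DS = V_DD − I_D R_D = 4.76 − 4.9 × 2.36 = -6.8 V.
But -6.8 V < V_ov = 1.19 V, so the device is actually in triode.
In triode I_D = k_n[V_ov V_DS − ½ V_DS²] and I_D = (V_DD − V_DS)/R_D. Equating: 8.17 V_DS² − 20.43 V_DS + 4.76 = 0, giving V_DS = 0.26 V (the root below V_ov).
I_D = (4.76 − 0.26) / 2.36 = 1.91 mA.

I_D = 1.91 mA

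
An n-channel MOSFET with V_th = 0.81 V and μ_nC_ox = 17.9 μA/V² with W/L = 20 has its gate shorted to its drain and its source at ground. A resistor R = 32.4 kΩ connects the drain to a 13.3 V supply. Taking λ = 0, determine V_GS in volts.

V_GS = 2.19 V

With gate tied to drain, V_GS = V_DS ≥ V_GS − V_th, so the device is in saturation.
k_n = μ_nC_ox · (W/L) = 0.358 mA/V².
KCL at the drain: ½ k_n (V_GS − V_th)² = (V_DD − V_GS)/R.
Let x = V_GS − 0.81. Then 5.8 x² + x − 12.49 = 0, giving x = 1.38 V (positive root), so V_GS = 2.19 V.
I_D = (V_DD − V_GS)/R = (13.3 − 2.19) / 32.4 = 0.343 mA.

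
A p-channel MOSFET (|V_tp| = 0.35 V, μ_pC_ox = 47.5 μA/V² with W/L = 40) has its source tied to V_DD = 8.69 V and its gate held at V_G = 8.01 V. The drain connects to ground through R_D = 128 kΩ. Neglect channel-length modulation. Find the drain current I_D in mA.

V_SG = V_DD − V_G = 8.69 − 8.01 = 0.68 V, so V_ov = 0.68 − 0.35 = 0.33 V.
k_p = μ_pC_ox · (W/L) = 1.9 mA/V².
Assume saturation: I_D = ½ k_p V_ov² = 0.5 × 1.9 × 0.33² = 0.103 mA, giving V_SD = V_DD − I_D R_D = 8.69 − 0.103 × 128 = -4.55 V.
But -4.55 V < V_ov = 0.33 V, so the device is actually in triode.
In triode I_D = k_p[V_ov V_SD − ½ V_SD²] and I_D = (V_DD − V_SD)/R_D. Equating: 122 V_SD² − 81.26 V_SD + 8.69 = 0, giving V_SD = 0.134 V (the root below V_ov).
I_D = (8.69 − 0.134) / 128 = 0.0668 mA.

I_D = 0.0668 mA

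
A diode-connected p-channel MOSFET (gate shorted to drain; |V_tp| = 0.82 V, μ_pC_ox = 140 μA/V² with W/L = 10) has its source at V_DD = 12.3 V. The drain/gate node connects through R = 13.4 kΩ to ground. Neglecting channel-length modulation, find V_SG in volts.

With gate tied to drain, V_SG = V_SD ≥ V_SG − |V_tp|, so the device is in saturation.
k_p = μ_pC_ox · (W/L) = 1.4 mA/V².
KCL at the drain: ½ k_p (V_SG − |V_tp|)² = (V_DD − V_SG)/R.
Let x = V_SG − 0.82. Then 9.38 x² + x − 11.48 = 0, giving x = 1.05 V (positive root), so V_SG = 1.87 V.
I_D = (V_DD − V_SG)/R = (12.3 − 1.87) / 13.4 = 0.778 mA.

V_SG = 1.87 V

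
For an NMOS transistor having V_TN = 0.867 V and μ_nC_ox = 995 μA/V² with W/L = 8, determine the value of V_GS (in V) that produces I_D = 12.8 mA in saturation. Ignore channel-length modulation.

V_GS = 2.66 V

k_n = μ_nC_ox · (W/L) = 7.96 mA/V².
In saturation I_D = ½ k_n (V_GS − V_TN)², so V_GS − V_TN = √(2 I_D / k_n) = √(2 × 12.8 / 7.96) = 1.79 V.
V_GS = 0.867 + 1.79 = 2.66 V.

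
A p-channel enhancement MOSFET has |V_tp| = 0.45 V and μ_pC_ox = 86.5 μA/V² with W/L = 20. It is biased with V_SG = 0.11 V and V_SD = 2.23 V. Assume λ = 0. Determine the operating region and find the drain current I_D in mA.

V_SG = 0.11 V < |V_tp| = 0.45 V, so the transistor is in cutoff.

Cutoff; I_D = 0 mA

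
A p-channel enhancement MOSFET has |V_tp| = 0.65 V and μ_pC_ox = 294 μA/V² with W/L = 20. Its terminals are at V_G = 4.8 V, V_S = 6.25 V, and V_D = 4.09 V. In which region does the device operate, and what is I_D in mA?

Saturation; I_D = 1.88 mA

V_SG = V_S − V_G = 6.25 − 4.8 = 1.45 V; V_SD = V_S − V_D = 6.25 − 4.09 = 2.16 V.
k_p = μ_pC_ox · (W/L) = 5.88 mA/V².
V_ov = V_SG − |V_tp| = 1.45 − 0.65 = 0.8 V.
Since V_SD = 2.16 V ≥ V_ov = 0.8 V, the device is in saturation.
I_D = ½ k_p V_ov² = 0.5 × 5.88 × 0.8² = 1.88 mA.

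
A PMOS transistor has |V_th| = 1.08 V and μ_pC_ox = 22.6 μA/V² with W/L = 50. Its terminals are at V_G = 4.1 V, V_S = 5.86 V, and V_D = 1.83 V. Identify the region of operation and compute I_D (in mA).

Saturation; I_D = 0.261 mA

V_SG = V_S − V_G = 5.86 − 4.1 = 1.76 V; V_SD = V_S − V_D = 5.86 − 1.83 = 4.03 V.
k_p = μ_pC_ox · (W/L) = 1.13 mA/V².
V_ov = V_SG − |V_th| = 1.76 − 1.08 = 0.68 V.
Since V_SD = 4.03 V ≥ V_ov = 0.68 V, the device is in saturation.
I_D = ½ k_p V_ov² = 0.5 × 1.13 × 0.68² = 0.261 mA.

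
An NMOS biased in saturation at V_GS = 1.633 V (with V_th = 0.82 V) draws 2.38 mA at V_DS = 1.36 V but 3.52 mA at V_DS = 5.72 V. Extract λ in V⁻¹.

With V_GS fixed, I_D ∝ (1 + λ V_DS) in saturation, so I_D2/I_D1 = (1 + λ V_DS2)/(1 + λ V_DS1).
3.52/2.38 = 1.479 = (1 + 5.72 λ)/(1 + 1.36 λ).
Solving: λ (I_D1 V_DS2 − I_D2 V_DS1) = I_D2 − I_D1, so λ = (3.52 − 2.38) / (2.38 × 5.72 − 3.52 × 1.36) = 1.14 / 8.83 = 0.129 V⁻¹.

λ = 0.129 V⁻¹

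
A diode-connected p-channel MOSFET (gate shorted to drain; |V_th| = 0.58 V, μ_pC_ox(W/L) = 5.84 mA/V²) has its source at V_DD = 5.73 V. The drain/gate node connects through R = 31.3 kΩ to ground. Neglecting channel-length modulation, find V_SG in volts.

V_SG = 0.812 V

With gate tied to drain, V_SG = V_SD ≥ V_SG − |V_th|, so the device is in saturation.
KCL at the drain: ½ k_p (V_SG − |V_th|)² = (V_DD − V_SG)/R.
Let x = V_SG − 0.58. Then 91.4 x² + x − 5.15 = 0, giving x = 0.232 V (positive root), so V_SG = 0.812 V.
I_D = (V_DD − V_SG)/R = (5.73 − 0.812) / 31.3 = 0.157 mA.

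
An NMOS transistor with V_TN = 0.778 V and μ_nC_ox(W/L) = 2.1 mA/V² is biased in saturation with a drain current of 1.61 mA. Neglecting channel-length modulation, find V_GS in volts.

In saturation I_D = ½ k_n (V_GS − V_TN)², so V_GS − V_TN = √(2 I_D / k_n) = √(2 × 1.61 / 2.1) = 1.24 V.
V_GS = 0.778 + 1.24 = 2.02 V.

V_GS = 2.02 V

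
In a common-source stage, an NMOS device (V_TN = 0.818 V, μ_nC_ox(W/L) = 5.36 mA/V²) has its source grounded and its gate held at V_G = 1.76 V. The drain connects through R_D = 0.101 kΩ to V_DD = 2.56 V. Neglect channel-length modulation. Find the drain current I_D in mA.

I_D = 2.38 mA

V_GS = V_G = 1.76 V, so V_ov = 1.76 − 0.818 = 0.942 V.
Assume saturation: I_D = ½ k_n V_ov² = 0.5 × 5.36 × 0.942² = 2.38 mA, giving V_DS = V_DD − I_D R_D = 2.56 − 2.38 × 0.101 = 2.32 V.
V_DS = 2.32 V ≥ V_ov = 0.942 V, confirming saturation.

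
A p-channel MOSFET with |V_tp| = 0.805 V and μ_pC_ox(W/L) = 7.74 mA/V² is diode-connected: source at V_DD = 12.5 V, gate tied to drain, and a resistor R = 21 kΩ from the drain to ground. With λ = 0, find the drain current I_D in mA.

I_D = 0.539 mA

With gate tied to drain, V_SG = V_SD ≥ V_SG − |V_tp|, so the device is in saturation.
KCL at the drain: ½ k_p (V_SG − |V_tp|)² = (V_DD − V_SG)/R.
Let x = V_SG − 0.805. Then 81.3 x² + x − 11.7 = 0, giving x = 0.373 V (positive root), so V_SG = 1.18 V.
I_D = (V_DD − V_SG)/R = (12.5 − 1.18) / 21 = 0.539 mA.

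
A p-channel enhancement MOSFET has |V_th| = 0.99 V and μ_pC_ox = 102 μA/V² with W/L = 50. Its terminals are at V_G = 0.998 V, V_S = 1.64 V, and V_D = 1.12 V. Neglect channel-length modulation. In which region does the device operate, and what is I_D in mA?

V_SG = V_S − V_G = 1.64 − 0.998 = 0.642 V; V_SD = V_S − V_D = 1.64 − 1.12 = 0.52 V.
V_SG = 0.642 V < |V_th| = 0.99 V, so the transistor is in cutoff.

Cutoff; I_D = 0 mA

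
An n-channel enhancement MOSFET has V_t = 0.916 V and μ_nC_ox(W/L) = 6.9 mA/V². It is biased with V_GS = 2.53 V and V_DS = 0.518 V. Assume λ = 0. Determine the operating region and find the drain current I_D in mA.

Triode; I_D = 4.84 mA

V_ov = V_GS − V_t = 2.53 − 0.916 = 1.61 V.
Since V_DS = 0.518 V < V_ov = 1.61 V, the device is in the triode region.
I_D = k_n [V_ov · V_DS − ½ V_DS²] = 6.9 × [1.61 × 0.518 − 0.5 × 0.518²] = 4.84 mA.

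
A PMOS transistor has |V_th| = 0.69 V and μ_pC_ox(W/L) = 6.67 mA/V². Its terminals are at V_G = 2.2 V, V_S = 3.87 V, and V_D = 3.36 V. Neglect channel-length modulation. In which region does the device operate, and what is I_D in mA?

V_SG = V_S − V_G = 3.87 − 2.2 = 1.67 V; V_SD = V_S − V_D = 3.87 − 3.36 = 0.51 V.
V_ov = V_SG − |V_th| = 1.67 − 0.69 = 0.98 V.
Since V_SD = 0.51 V < V_ov = 0.98 V, the device is in the triode region.
I_D = k_p [V_ov · V_SD − ½ V_SD²] = 6.67 × [0.98 × 0.51 − 0.5 × 0.51²] = 2.47 mA.

Triode; I_D = 2.47 mA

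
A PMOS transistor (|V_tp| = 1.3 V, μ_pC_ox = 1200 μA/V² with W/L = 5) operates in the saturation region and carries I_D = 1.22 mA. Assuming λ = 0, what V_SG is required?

k_p = μ_pC_ox · (W/L) = 6 mA/V².
In saturation I_D = ½ k_p (V_SG − |V_tp|)², so V_SG − |V_tp| = √(2 I_D / k_p) = √(2 × 1.22 / 6) = 0.638 V.
V_SG = 1.3 + 0.638 = 1.94 V.

V_SG = 1.94 V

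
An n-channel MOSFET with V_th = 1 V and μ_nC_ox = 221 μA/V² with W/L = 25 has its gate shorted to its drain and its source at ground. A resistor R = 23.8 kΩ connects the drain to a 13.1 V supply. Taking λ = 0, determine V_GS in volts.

With gate tied to drain, V_GS = V_DS ≥ V_GS − V_th, so the device is in saturation.
k_n = μ_nC_ox · (W/L) = 5.525 mA/V².
KCL at the drain: ½ k_n (V_GS − V_th)² = (V_DD − V_GS)/R.
Let x = V_GS − 1. Then 65.7 x² + x − 12.1 = 0, giving x = 0.421 V (positive root), so V_GS = 1.42 V.
I_D = (V_DD − V_GS)/R = (13.1 − 1.42) / 23.8 = 0.491 mA.

V_GS = 1.42 V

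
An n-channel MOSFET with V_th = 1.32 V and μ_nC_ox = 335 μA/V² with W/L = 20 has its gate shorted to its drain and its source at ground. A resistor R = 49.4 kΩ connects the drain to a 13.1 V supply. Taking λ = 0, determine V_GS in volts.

V_GS = 1.58 V

With gate tied to drain, V_GS = V_DS ≥ V_GS − V_th, so the device is in saturation.
k_n = μ_nC_ox · (W/L) = 6.7 mA/V².
KCL at the drain: ½ k_n (V_GS − V_th)² = (V_DD − V_GS)/R.
Let x = V_GS − 1.32. Then 165 x² + x − 11.78 = 0, giving x = 0.264 V (positive root), so V_GS = 1.58 V.
I_D = (V_DD − V_GS)/R = (13.1 − 1.58) / 49.4 = 0.233 mA.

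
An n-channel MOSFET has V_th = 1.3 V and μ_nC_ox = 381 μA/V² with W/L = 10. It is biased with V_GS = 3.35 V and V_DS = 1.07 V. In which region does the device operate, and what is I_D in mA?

k_n = μ_nC_ox · (W/L) = 3.81 mA/V².
V_ov = V_GS − V_th = 3.35 − 1.3 = 2.05 V.
Since V_DS = 1.07 V < V_ov = 2.05 V, the device is in the triode region.
I_D = k_n [V_ov · V_DS − ½ V_DS²] = 3.81 × [2.05 × 1.07 − 0.5 × 1.07²] = 6.18 mA.

Triode; I_D = 6.18 mA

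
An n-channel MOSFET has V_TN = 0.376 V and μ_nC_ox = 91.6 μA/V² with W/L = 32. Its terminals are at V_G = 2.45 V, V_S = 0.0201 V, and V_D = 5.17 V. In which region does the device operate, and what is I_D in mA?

Saturation; I_D = 6.18 mA

V_GS = V_G − V_S = 2.45 − 0.0201 = 2.43 V; V_DS = V_D − V_S = 5.17 − 0.0201 = 5.15 V.
k_n = μ_nC_ox · (W/L) = 2.931 mA/V².
V_ov = V_GS − V_TN = 2.43 − 0.376 = 2.05 V.
Since V_DS = 5.15 V ≥ V_ov = 2.05 V, the device is in saturation.
I_D = ½ k_n V_ov² = 0.5 × 2.931 × 2.05² = 6.18 mA.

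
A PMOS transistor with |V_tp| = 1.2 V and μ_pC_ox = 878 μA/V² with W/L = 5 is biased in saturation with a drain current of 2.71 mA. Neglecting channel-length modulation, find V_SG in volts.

k_p = μ_pC_ox · (W/L) = 4.39 mA/V².
In saturation I_D = ½ k_p (V_SG − |V_tp|)², so V_SG − |V_tp| = √(2 I_D / k_p) = √(2 × 2.71 / 4.39) = 1.11 V.
V_SG = 1.2 + 1.11 = 2.31 V.

V_SG = 2.31 V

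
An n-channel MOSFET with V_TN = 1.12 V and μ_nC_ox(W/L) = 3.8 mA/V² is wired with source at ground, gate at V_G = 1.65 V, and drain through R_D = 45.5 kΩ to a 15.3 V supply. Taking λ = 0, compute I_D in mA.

V_GS = V_G = 1.65 V, so V_ov = 1.65 − 1.12 = 0.53 V.
Assume saturation: I_D = ½ k_n V_ov² = 0.5 × 3.8 × 0.53² = 0.534 mA, giving V_DS = V_DD − I_D R_D = 15.3 − 0.534 × 45.5 = -8.98 V.
But -8.98 V < V_ov = 0.53 V, so the device is actually in triode.
In triode I_D = k_n[V_ov V_DS − ½ V_DS²] and I_D = (V_DD − V_DS)/R_D. Equating: 86.5 V_DS² − 92.64 V_DS + 15.3 = 0, giving V_DS = 0.204 V (the root below V_ov).
I_D = (15.3 − 0.204) / 45.5 = 0.332 mA.

I_D = 0.332 mA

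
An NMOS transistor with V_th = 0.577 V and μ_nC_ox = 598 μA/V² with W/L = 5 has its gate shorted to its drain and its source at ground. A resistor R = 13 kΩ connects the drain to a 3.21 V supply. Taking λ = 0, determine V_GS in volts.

V_GS = 0.920 V

With gate tied to drain, V_GS = V_DS ≥ V_GS − V_th, so the device is in saturation.
k_n = μ_nC_ox · (W/L) = 2.99 mA/V².
KCL at the drain: ½ k_n (V_GS − V_th)² = (V_DD − V_GS)/R.
Let x = V_GS − 0.577. Then 19.4 x² + x − 2.633 = 0, giving x = 0.343 V (positive root), so V_GS = 0.92 V.
I_D = (V_DD − V_GS)/R = (3.21 − 0.92) / 13 = 0.176 mA.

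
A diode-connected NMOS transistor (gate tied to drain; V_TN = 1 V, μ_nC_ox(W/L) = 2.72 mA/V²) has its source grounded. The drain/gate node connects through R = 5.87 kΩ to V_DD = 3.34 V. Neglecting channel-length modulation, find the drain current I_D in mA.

I_D = 0.316 mA

With gate tied to drain, V_GS = V_DS ≥ V_GS − V_TN, so the device is in saturation.
KCL at the drain: ½ k_n (V_GS − V_TN)² = (V_DD − V_GS)/R.
Let x = V_GS − 1. Then 7.98 x² + x − 2.34 = 0, giving x = 0.482 V (positive root), so V_GS = 1.48 V.
I_D = (V_DD − V_GS)/R = (3.34 − 1.48) / 5.87 = 0.316 mA.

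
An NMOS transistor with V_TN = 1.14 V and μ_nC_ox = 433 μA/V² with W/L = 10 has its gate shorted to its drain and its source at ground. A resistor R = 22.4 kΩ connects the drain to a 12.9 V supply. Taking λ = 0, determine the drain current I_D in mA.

I_D = 0.503 mA

With gate tied to drain, V_GS = V_DS ≥ V_GS − V_TN, so the device is in saturation.
k_n = μ_nC_ox · (W/L) = 4.33 mA/V².
KCL at the drain: ½ k_n (V_GS − V_TN)² = (V_DD − V_GS)/R.
Let x = V_GS − 1.14. Then 48.5 x² + x − 11.76 = 0, giving x = 0.482 V (positive root), so V_GS = 1.62 V.
I_D = (V_DD − V_GS)/R = (12.9 − 1.62) / 22.4 = 0.503 mA.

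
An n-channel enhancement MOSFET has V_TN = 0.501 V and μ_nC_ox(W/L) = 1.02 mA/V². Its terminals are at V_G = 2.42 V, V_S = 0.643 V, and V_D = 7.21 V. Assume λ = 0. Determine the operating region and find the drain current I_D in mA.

V_GS = V_G − V_S = 2.42 − 0.643 = 1.78 V; V_DS = V_D − V_S = 7.21 − 0.643 = 6.57 V.
V_ov = V_GS − V_TN = 1.78 − 0.501 = 1.28 V.
Since V_DS = 6.57 V ≥ V_ov = 1.28 V, the device is in saturation.
I_D = ½ k_n V_ov² = 0.5 × 1.02 × 1.28² = 0.83 mA.

Saturation; I_D = 0.830 mA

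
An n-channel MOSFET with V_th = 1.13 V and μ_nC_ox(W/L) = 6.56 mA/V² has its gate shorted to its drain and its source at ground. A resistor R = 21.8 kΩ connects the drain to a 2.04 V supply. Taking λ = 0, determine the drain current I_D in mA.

With gate tied to drain, V_GS = V_DS ≥ V_GS − V_th, so the device is in saturation.
KCL at the drain: ½ k_n (V_GS − V_th)² = (V_DD − V_GS)/R.
Let x = V_GS − 1.13. Then 71.5 x² + x − 0.91 = 0, giving x = 0.106 V (positive root), so V_GS = 1.24 V.
I_D = (V_DD − V_GS)/R = (2.04 − 1.24) / 21.8 = 0.0369 mA.

I_D = 0.0369 mA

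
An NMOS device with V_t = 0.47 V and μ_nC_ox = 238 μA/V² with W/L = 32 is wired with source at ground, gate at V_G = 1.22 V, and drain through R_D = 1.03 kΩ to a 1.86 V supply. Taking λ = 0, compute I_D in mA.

I_D = 1.48 mA

V_GS = V_G = 1.22 V, so V_ov = 1.22 − 0.47 = 0.75 V.
k_n = μ_nC_ox · (W/L) = 7.616 mA/V².
Assume saturation: I_D = ½ k_n V_ov² = 0.5 × 7.616 × 0.75² = 2.14 mA, giving V_DS = V_DD − I_D R_D = 1.86 − 2.14 × 1.03 = -0.346 V.
But -0.346 V < V_ov = 0.75 V, so the device is actually in triode.
In triode I_D = k_n[V_ov V_DS − ½ V_DS²] and I_D = (V_DD − V_DS)/R_D. Equating: 3.92 V_DS² − 6.883 V_DS + 1.86 = 0, giving V_DS = 0.334 V (the root below V_ov).
I_D = (1.86 − 0.334) / 1.03 = 1.48 mA.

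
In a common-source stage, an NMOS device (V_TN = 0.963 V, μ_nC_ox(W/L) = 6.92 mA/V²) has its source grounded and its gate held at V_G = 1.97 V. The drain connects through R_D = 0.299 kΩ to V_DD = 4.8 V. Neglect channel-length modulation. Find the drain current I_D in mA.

I_D = 3.51 mA

V_GS = V_G = 1.97 V, so V_ov = 1.97 − 0.963 = 1.01 V.
Assume saturation: I_D = ½ k_n V_ov² = 0.5 × 6.92 × 1.01² = 3.51 mA, giving V_DS = V_DD − I_D R_D = 4.8 − 3.51 × 0.299 = 3.75 V.
V_DS = 3.75 V ≥ V_ov = 1.01 V, confirming saturation.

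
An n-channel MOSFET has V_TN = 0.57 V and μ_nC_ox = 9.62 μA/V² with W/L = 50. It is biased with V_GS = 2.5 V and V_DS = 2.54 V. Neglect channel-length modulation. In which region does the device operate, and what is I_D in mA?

k_n = μ_nC_ox · (W/L) = 0.481 mA/V².
V_ov = V_GS − V_TN = 2.5 − 0.57 = 1.93 V.
Since V_DS = 2.54 V ≥ V_ov = 1.93 V, the device is in saturation.
I_D = ½ k_n V_ov² = 0.5 × 0.481 × 1.93² = 0.896 mA.

Saturation; I_D = 0.896 mA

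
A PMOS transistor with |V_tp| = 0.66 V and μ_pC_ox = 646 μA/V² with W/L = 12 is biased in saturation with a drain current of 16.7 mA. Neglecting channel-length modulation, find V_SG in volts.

V_SG = 2.74 V

k_p = μ_pC_ox · (W/L) = 7.752 mA/V².
In saturation I_D = ½ k_p (V_SG − |V_tp|)², so V_SG − |V_tp| = √(2 I_D / k_p) = √(2 × 16.7 / 7.752) = 2.08 V.
V_SG = 0.66 + 2.08 = 2.74 V.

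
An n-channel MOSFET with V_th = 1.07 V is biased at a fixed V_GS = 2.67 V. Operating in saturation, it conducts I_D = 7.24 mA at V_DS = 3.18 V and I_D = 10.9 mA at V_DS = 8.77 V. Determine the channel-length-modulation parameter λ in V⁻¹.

λ = 0.127 V⁻¹

With V_GS fixed, I_D ∝ (1 + λ V_DS) in saturation, so I_D2/I_D1 = (1 + λ V_DS2)/(1 + λ V_DS1).
10.9/7.24 = 1.506 = (1 + 8.77 λ)/(1 + 3.18 λ).
Solving: λ (I_D1 V_DS2 − I_D2 V_DS1) = I_D2 − I_D1, so λ = (10.9 − 7.24) / (7.24 × 8.77 − 10.9 × 3.18) = 3.66 / 28.8 = 0.127 V⁻¹.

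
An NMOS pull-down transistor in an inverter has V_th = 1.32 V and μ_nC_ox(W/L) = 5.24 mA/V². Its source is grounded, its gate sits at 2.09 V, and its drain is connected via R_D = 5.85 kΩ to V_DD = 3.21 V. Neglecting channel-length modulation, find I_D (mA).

I_D = 0.524 mA

V_GS = V_G = 2.09 V, so V_ov = 2.09 − 1.32 = 0.77 V.
Assume saturation: I_D = ½ k_n V_ov² = 0.5 × 5.24 × 0.77² = 1.55 mA, giving V_DS = V_DD − I_D R_D = 3.21 − 1.55 × 5.85 = -5.88 V.
But -5.88 V < V_ov = 0.77 V, so the device is actually in triode.
In triode I_D = k_n[V_ov V_DS − ½ V_DS²] and I_D = (V_DD − V_DS)/R_D. Equating: 15.3 V_DS² − 24.6 V_DS + 3.21 = 0, giving V_DS = 0.143 V (the root below V_ov).
I_D = (3.21 − 0.143) / 5.85 = 0.524 mA.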